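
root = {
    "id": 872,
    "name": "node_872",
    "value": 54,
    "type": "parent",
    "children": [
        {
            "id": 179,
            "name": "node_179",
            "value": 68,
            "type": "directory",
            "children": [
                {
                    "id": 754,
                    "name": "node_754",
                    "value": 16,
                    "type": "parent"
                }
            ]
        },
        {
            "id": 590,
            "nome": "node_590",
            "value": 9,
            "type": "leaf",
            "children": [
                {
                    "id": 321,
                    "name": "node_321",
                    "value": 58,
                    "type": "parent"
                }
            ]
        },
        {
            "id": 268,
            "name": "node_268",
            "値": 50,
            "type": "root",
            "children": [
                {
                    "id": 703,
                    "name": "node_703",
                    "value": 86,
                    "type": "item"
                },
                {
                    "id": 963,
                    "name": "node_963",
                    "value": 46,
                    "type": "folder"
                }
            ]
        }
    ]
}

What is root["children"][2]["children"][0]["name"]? "node_703"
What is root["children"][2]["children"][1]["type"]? "folder"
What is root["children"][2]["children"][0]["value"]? 86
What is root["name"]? "node_872"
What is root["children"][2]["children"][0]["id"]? 703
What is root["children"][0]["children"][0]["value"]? 16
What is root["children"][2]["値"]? 50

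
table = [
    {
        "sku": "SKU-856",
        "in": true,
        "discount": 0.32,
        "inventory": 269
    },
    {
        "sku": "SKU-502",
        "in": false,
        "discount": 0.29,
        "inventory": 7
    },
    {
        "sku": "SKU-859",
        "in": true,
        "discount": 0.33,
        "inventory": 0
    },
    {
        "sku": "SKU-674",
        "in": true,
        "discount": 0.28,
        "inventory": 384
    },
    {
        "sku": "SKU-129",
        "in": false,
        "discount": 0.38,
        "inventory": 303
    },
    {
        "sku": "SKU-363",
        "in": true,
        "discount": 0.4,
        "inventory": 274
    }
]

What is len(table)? 6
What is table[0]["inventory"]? 269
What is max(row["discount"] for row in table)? 0.4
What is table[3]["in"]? True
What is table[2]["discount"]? 0.33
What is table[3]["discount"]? 0.28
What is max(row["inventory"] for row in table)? 384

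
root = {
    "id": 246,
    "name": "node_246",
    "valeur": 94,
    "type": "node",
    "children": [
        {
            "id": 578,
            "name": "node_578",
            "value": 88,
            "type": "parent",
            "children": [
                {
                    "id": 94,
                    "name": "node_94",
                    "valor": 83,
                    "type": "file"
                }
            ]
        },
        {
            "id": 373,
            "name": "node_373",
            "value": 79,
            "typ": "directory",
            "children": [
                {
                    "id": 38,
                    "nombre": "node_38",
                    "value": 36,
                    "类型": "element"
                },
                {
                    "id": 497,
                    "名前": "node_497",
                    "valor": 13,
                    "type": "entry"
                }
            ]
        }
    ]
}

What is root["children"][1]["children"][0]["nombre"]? "node_38"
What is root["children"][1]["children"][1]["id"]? 497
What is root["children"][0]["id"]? 578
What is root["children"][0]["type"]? "parent"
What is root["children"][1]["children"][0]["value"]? 36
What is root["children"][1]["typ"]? "directory"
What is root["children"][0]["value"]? 88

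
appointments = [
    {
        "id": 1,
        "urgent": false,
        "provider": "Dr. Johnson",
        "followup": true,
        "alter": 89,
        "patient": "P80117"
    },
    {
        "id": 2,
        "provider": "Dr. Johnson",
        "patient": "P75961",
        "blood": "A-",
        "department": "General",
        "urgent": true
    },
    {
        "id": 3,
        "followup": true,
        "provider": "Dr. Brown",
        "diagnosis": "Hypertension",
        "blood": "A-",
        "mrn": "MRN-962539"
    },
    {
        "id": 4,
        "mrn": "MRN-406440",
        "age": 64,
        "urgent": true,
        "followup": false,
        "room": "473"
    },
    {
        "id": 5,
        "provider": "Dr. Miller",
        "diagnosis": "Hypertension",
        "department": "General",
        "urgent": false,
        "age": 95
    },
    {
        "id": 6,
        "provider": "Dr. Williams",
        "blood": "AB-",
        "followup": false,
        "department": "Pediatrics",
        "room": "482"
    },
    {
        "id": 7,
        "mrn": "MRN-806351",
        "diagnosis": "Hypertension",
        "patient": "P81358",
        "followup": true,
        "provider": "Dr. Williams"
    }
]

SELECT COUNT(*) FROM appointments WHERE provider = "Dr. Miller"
1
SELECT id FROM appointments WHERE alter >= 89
[1]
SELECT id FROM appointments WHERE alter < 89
[]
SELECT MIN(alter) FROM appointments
89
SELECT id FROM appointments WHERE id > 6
[7]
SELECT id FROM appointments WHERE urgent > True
[]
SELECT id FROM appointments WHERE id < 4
[1, 2, 3]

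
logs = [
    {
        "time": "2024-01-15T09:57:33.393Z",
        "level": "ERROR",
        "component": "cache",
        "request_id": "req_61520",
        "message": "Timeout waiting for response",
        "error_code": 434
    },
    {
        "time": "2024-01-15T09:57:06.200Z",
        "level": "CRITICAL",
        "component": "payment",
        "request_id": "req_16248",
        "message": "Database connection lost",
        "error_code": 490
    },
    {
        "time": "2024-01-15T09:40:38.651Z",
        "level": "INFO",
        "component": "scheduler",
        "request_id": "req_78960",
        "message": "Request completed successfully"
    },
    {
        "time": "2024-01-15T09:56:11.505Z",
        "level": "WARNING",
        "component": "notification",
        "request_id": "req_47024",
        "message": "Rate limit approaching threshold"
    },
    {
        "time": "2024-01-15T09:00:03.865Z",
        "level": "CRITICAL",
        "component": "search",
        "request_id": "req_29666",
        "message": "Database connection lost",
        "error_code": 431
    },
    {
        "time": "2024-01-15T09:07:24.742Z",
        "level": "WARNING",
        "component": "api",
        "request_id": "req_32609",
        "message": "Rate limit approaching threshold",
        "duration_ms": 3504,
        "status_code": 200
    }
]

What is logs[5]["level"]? "WARNING"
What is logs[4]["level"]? "CRITICAL"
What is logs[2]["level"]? "INFO"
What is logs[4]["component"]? "search"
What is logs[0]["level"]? "ERROR"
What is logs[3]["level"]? "WARNING"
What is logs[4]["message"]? "Database connection lost"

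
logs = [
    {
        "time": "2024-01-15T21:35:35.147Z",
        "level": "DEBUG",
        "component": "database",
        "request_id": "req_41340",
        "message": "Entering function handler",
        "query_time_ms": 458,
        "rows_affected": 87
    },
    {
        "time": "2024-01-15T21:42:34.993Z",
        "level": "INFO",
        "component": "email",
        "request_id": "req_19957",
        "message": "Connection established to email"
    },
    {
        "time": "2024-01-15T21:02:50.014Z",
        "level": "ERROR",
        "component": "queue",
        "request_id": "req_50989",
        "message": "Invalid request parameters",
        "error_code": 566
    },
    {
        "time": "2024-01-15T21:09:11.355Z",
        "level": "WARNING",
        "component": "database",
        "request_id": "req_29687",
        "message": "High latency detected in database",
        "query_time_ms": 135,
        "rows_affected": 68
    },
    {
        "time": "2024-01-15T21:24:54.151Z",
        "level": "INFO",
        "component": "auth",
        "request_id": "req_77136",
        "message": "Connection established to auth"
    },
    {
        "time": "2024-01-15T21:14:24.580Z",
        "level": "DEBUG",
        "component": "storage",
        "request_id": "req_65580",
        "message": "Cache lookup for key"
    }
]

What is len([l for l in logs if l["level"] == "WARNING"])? 1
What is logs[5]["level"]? "DEBUG"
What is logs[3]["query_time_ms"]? 135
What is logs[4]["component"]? "auth"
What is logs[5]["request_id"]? "req_65580"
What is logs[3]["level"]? "WARNING"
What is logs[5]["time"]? "2024-01-15T21:14:24.580Z"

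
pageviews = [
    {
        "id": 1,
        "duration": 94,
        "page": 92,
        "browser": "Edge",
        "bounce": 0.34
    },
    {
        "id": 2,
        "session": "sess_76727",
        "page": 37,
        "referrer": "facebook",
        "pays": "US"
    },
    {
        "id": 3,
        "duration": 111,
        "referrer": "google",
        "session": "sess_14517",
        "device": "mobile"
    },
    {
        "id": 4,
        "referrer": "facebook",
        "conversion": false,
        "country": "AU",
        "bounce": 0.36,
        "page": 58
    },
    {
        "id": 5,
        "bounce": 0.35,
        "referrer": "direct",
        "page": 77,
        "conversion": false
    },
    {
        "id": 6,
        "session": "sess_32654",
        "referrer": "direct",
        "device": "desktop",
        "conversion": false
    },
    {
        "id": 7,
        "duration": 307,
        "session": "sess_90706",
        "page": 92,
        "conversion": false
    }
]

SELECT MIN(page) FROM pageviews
37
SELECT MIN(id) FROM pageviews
1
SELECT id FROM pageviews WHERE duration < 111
[1]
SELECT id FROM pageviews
[1, 2, 3, 4, 5, 6, 7]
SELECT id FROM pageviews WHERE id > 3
[4, 5, 6, 7]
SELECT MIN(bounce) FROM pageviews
0.34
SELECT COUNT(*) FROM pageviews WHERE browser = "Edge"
1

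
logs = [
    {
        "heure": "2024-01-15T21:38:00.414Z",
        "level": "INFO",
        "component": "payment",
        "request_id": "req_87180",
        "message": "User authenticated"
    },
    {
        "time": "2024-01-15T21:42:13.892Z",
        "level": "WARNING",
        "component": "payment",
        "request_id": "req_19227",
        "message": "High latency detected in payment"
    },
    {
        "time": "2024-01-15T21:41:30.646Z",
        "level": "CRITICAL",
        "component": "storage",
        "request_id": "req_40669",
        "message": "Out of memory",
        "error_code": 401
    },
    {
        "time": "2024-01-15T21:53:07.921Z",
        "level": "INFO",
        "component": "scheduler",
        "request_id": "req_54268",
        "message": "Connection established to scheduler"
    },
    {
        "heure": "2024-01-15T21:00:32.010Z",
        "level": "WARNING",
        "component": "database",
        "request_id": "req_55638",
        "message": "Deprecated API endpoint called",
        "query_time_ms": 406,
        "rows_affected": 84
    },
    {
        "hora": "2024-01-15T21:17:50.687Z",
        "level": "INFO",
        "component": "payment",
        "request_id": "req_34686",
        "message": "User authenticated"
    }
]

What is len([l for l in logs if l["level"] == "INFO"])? 3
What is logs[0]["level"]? "INFO"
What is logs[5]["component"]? "payment"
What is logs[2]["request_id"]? "req_40669"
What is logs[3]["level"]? "INFO"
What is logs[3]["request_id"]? "req_54268"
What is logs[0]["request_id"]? "req_87180"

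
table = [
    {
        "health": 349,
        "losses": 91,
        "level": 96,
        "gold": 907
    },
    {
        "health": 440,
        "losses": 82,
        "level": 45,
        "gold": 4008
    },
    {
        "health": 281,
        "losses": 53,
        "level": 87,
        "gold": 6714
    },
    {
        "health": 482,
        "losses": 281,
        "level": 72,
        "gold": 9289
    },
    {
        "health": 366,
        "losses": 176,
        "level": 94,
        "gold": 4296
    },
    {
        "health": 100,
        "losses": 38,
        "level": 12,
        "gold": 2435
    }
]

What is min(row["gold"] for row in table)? 907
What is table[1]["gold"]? 4008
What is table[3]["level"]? 72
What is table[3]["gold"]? 9289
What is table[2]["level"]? 87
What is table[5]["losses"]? 38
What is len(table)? 6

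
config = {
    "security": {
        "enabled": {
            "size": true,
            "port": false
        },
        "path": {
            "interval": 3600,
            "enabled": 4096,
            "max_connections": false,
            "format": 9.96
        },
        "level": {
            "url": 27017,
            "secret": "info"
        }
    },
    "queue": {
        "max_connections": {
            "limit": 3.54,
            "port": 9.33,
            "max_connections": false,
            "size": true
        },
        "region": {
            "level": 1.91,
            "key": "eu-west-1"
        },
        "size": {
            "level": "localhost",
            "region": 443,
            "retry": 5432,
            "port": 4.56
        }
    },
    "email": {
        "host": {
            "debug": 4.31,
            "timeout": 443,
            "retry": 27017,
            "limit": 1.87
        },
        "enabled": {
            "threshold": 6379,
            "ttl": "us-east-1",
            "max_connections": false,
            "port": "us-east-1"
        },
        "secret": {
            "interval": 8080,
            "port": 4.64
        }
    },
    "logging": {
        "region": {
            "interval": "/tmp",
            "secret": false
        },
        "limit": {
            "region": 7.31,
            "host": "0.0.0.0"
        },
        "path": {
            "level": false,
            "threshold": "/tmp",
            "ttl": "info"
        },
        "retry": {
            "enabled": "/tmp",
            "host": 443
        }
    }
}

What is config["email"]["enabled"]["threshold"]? 6379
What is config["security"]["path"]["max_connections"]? False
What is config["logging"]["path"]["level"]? False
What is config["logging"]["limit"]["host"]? "0.0.0.0"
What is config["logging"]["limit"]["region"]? 7.31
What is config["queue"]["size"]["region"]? 443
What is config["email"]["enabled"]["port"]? "us-east-1"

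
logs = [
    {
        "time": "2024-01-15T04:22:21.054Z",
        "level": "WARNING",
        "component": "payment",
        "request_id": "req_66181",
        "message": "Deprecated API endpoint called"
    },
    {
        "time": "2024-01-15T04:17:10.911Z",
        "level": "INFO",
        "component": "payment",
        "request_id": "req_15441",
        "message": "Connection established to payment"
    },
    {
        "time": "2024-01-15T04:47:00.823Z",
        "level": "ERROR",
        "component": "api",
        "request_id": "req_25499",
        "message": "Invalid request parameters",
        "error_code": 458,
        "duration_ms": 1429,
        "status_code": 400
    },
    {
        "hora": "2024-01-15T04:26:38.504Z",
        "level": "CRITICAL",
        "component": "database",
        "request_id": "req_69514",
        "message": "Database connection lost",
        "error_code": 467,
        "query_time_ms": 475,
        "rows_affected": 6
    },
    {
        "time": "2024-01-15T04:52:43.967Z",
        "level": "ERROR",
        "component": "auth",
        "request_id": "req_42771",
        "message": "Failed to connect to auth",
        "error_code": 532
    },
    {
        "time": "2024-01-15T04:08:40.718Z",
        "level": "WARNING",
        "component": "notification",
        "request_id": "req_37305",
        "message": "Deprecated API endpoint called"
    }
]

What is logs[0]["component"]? "payment"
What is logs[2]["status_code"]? 400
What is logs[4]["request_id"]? "req_42771"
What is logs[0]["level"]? "WARNING"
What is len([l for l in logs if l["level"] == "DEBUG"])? 0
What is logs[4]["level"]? "ERROR"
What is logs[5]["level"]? "WARNING"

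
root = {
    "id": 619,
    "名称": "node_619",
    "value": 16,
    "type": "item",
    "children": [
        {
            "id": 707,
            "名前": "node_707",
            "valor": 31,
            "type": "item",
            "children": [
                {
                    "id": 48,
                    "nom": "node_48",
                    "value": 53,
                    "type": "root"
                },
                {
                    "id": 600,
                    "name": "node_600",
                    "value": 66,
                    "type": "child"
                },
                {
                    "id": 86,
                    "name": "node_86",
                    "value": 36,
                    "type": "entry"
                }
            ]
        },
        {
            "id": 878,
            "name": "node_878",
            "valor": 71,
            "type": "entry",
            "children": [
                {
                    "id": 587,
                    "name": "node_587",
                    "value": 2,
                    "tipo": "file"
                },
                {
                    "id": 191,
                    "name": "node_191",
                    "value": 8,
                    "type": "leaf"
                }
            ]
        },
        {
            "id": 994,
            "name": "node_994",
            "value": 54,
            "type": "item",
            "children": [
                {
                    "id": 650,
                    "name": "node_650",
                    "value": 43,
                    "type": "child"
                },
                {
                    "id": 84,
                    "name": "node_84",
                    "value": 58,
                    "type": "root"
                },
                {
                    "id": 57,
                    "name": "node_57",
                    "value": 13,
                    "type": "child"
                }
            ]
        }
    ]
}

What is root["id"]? 619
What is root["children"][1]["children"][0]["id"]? 587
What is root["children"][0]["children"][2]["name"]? "node_86"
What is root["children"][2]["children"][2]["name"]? "node_57"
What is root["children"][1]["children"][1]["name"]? "node_191"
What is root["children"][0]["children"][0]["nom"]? "node_48"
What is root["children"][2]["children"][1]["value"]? 58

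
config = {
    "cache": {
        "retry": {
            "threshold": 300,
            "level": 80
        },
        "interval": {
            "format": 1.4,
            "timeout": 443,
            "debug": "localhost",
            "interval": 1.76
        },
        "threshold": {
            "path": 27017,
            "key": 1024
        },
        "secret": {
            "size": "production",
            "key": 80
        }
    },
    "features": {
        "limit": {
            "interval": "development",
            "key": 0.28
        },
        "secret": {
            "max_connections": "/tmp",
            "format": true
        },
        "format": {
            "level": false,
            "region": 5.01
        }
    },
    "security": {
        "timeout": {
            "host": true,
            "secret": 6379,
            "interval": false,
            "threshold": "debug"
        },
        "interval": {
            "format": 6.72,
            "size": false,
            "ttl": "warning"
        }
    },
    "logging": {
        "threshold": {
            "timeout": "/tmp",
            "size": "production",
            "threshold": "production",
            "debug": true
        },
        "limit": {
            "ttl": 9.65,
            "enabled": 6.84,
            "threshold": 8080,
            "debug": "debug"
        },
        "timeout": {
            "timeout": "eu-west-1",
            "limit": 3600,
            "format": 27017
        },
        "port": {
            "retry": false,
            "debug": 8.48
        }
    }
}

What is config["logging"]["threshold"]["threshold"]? "production"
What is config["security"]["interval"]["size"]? False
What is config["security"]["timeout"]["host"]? True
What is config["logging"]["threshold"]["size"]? "production"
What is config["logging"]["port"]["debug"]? 8.48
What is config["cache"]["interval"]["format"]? 1.4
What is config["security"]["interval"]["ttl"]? "warning"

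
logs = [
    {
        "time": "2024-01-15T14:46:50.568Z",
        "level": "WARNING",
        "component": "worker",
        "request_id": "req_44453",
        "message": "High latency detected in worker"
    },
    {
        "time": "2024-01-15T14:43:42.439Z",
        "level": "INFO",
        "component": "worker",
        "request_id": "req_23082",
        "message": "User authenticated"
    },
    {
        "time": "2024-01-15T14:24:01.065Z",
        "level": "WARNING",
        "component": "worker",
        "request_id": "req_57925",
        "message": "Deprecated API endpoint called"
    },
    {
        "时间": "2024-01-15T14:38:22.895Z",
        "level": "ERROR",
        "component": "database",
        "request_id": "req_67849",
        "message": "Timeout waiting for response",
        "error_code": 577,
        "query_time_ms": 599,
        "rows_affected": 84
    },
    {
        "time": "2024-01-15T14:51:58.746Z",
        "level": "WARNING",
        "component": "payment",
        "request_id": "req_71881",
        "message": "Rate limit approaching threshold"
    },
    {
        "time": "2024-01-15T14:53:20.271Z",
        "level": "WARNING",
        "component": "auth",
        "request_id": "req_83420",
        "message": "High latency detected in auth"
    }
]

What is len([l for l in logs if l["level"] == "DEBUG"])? 0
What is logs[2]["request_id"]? "req_57925"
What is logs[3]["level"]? "ERROR"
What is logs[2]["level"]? "WARNING"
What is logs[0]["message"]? "High latency detected in worker"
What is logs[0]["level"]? "WARNING"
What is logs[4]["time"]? "2024-01-15T14:51:58.746Z"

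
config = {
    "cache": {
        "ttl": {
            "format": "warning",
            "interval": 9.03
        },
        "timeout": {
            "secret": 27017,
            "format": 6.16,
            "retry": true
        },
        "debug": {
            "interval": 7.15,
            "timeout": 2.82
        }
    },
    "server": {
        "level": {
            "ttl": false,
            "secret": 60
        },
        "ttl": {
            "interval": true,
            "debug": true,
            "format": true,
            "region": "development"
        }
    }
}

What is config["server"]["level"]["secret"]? 60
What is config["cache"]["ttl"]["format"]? "warning"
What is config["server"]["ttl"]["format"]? True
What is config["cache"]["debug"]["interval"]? 7.15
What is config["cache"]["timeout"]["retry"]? True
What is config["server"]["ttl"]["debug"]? True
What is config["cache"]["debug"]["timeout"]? 2.82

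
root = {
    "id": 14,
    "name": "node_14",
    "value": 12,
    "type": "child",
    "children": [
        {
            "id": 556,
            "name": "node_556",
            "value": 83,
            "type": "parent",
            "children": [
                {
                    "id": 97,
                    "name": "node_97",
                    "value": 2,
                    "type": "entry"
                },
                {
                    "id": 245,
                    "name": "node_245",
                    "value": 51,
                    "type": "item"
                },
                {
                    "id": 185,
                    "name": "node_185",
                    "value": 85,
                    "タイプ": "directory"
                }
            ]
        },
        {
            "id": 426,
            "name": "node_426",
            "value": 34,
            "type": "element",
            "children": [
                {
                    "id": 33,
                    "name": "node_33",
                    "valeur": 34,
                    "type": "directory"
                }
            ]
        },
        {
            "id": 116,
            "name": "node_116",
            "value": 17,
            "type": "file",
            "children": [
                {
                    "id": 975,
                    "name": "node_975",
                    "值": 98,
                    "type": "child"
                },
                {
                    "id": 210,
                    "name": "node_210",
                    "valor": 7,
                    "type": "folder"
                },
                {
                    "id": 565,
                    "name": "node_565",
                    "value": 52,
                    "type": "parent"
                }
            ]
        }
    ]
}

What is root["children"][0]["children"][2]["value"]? 85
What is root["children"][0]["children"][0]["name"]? "node_97"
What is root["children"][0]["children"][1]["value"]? 51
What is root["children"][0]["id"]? 556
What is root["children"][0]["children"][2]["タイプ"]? "directory"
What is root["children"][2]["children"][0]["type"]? "child"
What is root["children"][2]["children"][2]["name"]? "node_565"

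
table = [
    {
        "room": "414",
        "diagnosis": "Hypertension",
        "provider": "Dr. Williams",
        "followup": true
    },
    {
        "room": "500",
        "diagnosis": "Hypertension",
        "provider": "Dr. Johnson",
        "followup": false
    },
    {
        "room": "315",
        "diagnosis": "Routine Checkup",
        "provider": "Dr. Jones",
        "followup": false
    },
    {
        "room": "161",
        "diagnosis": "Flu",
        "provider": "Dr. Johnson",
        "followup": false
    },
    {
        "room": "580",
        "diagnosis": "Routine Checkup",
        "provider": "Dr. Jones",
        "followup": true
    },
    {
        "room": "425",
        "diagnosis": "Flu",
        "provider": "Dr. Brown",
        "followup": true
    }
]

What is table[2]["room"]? "315"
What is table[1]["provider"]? "Dr. Johnson"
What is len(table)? 6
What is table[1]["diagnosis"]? "Hypertension"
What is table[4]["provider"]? "Dr. Jones"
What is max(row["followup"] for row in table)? True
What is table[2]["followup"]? False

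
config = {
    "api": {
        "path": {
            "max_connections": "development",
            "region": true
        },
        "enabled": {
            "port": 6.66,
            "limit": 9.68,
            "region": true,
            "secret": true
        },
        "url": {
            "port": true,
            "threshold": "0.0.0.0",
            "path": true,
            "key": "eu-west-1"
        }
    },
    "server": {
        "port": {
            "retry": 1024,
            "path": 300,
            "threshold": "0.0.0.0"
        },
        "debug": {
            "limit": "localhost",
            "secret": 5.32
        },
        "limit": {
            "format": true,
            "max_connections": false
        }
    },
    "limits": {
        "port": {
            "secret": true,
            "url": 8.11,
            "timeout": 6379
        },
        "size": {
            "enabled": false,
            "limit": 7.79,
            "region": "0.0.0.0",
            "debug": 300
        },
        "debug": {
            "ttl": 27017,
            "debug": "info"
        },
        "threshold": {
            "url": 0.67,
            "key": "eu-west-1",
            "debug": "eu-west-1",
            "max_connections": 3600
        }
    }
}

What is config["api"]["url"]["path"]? True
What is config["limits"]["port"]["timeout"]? 6379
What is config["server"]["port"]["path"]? 300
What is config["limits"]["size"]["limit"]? 7.79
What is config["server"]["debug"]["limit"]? "localhost"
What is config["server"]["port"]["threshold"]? "0.0.0.0"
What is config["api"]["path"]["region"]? True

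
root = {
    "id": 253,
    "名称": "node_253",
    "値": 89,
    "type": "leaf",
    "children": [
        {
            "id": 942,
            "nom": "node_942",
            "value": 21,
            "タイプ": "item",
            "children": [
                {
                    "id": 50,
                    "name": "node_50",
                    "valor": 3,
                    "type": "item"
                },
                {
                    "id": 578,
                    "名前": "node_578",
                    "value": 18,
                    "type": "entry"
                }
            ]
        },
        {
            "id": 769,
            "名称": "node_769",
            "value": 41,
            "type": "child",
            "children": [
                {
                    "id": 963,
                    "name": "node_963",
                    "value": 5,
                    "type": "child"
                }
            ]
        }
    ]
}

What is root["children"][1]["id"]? 769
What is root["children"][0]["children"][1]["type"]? "entry"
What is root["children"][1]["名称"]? "node_769"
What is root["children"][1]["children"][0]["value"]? 5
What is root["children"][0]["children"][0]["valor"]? 3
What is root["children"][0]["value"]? 21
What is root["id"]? 253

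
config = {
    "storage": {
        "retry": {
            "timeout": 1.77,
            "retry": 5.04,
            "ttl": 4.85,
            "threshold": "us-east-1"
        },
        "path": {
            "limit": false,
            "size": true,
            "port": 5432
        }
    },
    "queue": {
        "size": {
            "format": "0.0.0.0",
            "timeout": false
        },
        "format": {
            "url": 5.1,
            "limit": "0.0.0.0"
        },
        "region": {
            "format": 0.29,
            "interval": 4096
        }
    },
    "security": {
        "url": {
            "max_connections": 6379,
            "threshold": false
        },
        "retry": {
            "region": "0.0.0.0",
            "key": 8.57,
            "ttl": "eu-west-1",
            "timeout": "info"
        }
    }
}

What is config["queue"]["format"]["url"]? 5.1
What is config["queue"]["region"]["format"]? 0.29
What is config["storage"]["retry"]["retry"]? 5.04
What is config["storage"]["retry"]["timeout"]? 1.77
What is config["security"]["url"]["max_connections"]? 6379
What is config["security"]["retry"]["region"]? "0.0.0.0"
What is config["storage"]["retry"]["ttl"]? 4.85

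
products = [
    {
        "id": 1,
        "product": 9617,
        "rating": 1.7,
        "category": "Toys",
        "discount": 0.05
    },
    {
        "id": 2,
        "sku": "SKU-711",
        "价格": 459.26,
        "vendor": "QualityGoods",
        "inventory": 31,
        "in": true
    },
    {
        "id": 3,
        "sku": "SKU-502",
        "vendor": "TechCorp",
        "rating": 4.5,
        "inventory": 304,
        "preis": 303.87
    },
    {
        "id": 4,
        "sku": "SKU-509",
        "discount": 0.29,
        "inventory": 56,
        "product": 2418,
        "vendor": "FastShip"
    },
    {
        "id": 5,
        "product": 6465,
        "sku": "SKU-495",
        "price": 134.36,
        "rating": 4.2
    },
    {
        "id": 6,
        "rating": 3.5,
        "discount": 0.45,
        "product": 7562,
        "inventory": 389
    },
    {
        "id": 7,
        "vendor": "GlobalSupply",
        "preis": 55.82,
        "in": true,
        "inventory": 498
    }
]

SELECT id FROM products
[1, 2, 3, 4, 5, 6, 7]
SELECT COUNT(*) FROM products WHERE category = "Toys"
1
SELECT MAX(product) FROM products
9617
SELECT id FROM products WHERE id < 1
[]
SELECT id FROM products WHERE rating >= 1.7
[1, 3, 5, 6]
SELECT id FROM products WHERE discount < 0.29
[1]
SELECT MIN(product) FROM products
2418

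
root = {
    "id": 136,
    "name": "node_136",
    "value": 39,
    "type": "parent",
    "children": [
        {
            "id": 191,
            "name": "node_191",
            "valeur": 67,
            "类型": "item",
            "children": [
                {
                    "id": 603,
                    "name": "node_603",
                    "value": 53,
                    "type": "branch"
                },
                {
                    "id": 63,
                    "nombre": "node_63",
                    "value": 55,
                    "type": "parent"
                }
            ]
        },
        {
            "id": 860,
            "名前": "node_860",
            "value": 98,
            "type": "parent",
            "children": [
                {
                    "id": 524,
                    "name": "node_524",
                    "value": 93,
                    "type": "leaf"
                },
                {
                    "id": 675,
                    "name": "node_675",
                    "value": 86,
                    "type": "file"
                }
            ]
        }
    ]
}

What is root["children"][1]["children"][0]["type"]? "leaf"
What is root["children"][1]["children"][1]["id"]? 675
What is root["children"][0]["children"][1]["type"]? "parent"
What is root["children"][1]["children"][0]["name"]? "node_524"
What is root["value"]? 39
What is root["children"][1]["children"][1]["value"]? 86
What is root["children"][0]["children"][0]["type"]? "branch"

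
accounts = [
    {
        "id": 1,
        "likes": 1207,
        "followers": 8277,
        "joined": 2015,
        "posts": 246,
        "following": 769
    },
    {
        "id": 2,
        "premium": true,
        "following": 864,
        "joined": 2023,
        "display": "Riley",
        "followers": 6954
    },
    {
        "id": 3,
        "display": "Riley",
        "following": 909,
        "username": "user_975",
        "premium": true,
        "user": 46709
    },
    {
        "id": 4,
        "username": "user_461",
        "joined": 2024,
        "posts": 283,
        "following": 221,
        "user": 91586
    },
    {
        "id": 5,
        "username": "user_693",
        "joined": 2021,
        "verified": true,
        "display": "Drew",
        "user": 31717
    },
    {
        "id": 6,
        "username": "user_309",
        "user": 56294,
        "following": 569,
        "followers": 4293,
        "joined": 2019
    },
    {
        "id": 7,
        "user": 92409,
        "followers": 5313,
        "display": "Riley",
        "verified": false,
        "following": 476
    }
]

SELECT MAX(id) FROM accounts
7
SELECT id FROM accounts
[1, 2, 3, 4, 5, 6, 7]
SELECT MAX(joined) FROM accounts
2024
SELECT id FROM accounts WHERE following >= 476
[1, 2, 3, 6, 7]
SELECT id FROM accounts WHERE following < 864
[1, 4, 6, 7]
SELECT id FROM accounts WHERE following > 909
[]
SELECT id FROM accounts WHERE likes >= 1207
[1]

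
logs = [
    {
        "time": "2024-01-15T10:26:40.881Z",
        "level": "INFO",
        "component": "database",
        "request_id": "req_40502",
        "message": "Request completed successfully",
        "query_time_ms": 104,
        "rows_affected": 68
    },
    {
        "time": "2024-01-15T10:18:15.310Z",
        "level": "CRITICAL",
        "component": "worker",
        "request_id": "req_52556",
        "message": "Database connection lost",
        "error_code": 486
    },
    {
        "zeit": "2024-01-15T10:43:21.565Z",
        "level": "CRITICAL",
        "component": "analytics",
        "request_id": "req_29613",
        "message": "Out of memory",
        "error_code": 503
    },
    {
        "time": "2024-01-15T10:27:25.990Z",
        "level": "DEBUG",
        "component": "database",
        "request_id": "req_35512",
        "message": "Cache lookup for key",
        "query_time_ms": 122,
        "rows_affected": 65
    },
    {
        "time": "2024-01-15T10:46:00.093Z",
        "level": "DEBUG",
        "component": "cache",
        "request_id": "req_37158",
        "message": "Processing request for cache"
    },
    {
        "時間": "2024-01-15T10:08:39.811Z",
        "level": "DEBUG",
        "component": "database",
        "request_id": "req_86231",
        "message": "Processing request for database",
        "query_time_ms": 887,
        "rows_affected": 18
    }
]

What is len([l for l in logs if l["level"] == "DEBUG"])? 3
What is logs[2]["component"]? "analytics"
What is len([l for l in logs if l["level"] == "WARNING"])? 0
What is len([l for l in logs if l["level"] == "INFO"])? 1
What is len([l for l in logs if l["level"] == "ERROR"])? 0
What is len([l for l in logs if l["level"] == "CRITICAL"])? 2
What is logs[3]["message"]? "Cache lookup for key"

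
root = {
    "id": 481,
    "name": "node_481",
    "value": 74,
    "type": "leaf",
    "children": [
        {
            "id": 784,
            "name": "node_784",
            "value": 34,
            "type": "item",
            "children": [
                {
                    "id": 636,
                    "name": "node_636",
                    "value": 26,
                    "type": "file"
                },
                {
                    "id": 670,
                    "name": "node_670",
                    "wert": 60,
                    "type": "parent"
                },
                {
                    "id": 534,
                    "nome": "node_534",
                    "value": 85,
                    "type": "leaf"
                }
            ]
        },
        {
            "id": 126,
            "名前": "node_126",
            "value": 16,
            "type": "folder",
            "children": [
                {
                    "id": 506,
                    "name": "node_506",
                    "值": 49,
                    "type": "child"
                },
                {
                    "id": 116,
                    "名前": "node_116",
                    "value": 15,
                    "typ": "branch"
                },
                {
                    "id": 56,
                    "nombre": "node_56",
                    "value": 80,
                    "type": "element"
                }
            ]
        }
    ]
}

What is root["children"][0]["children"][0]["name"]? "node_636"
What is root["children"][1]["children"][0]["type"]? "child"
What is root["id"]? 481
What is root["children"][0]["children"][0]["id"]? 636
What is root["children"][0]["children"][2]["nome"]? "node_534"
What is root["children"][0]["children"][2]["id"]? 534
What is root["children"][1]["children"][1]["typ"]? "branch"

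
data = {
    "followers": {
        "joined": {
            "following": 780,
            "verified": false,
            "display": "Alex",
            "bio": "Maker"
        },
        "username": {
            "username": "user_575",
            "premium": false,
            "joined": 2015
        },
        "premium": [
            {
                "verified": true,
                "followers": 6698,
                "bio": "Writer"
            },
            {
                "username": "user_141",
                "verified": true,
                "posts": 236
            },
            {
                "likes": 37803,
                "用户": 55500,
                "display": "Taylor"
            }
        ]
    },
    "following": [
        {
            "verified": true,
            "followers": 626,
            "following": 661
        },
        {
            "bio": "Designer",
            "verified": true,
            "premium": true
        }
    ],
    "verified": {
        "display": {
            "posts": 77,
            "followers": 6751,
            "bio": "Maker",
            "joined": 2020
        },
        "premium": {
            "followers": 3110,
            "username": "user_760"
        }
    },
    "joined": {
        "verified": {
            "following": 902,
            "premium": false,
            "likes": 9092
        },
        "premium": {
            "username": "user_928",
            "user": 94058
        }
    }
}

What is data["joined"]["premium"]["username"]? "user_928"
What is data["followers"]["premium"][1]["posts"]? 236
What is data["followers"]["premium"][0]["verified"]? True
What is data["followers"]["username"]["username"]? "user_575"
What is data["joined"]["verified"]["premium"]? False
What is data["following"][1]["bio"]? "Designer"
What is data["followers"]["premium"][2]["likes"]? 37803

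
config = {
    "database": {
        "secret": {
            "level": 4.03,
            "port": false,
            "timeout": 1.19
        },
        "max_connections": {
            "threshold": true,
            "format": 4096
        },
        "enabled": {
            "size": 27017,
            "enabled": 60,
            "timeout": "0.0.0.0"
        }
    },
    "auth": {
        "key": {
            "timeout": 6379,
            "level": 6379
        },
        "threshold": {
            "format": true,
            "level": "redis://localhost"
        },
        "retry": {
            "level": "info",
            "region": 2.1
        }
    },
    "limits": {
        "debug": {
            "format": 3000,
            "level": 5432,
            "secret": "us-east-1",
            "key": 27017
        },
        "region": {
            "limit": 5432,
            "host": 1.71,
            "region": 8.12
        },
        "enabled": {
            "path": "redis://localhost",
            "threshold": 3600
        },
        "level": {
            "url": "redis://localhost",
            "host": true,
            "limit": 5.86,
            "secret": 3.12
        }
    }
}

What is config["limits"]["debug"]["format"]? 3000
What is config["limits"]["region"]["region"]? 8.12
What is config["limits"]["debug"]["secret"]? "us-east-1"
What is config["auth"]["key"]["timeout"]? 6379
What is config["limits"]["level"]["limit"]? 5.86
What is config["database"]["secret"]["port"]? False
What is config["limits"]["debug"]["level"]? 5432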